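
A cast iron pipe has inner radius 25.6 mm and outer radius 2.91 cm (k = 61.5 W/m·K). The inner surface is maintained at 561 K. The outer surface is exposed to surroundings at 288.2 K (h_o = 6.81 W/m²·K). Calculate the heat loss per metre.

Treat each layer as a resistance in series:
  R'_cast iron = ln(0.0291/0.0256)/(2πk) = 0.1281/(2π·61.5) = 3.316×10^-4 m·K/W
  R'_conv,out = 1/(2πr h) = 1/(2π·0.0291·6.81) = 0.8031 m·K/W
ΣR = 3.316×10^-4 + 0.8031 = 0.8034 m·K/W
Q' = ΔT/ΣR = (561 K − 288.2 K)/0.8034 = 340 W/m

Q' = 340 W/m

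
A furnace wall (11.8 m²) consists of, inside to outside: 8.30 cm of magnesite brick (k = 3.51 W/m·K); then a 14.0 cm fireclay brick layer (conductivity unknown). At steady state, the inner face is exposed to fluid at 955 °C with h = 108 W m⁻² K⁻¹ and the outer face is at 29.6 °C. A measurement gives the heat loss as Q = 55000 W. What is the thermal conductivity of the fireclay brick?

ΣR = ΔT/Q = |955 − 29.6|/55000 = 0.01683 K/W
Known resistances:
  R_conv,in = 1/(hA) = 1/(108·11.8) = 7.847×10^-4 K/W
  R_magnesite brick = L/(kA) = 0.0830/(3.51·11.8) = 0.002004 K/W
R_fireclay brick = ΣR − ΣR_known = 0.01683 − 0.002789 = 0.01404 K/W
L/(kA) = 0.01404 ⇒ k = 0.140/(0.01404·11.8) = 0.845 W/m·K

k = 0.845 W/m·K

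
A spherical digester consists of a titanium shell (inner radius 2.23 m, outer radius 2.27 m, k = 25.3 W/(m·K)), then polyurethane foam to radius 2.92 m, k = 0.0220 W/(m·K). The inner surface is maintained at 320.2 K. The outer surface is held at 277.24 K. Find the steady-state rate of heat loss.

Q = 121 W

Treat each layer as a resistance in series:
  R_titanium = (1/2.23 − 1/2.27)/(4πk) = 0.007902/(4π·25.3) = 2.485×10^-5 K/W
  R_polyurethane foam = (1/2.27 − 1/2.92)/(4πk) = 0.09806/(4π·0.0220) = 0.3547 K/W
ΣR = 2.485×10^-5 + 0.3547 = 0.3547 K/W
Q = ΔT/ΣR = (320.2 K − 277.24 K)/0.3547 = 121 W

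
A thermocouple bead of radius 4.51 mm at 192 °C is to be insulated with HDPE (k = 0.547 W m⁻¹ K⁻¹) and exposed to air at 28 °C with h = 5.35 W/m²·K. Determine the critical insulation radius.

For a sphere, r_cr = 2k_ins/h = 2·0.547/5.35 = 0.204 m = 20.4 cm

r_cr = 20.4 cm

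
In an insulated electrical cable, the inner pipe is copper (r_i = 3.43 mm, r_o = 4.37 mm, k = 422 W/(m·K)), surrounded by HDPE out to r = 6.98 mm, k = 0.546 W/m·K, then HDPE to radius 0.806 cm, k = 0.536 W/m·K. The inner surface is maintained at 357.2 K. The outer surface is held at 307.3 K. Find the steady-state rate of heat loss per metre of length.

Q' = 278 W/m

Treat each layer as a resistance in series:
  R'_copper = ln(0.00437/0.00343)/(2πk) = 0.2422/(2π·422) = 9.135×10^-5 m·K/W
  R'_HDPE = ln(0.00698/0.00437)/(2πk) = 0.4683/(2π·0.546) = 0.1365 m·K/W
  R'_HDPE = ln(0.00806/0.00698)/(2πk) = 0.1439/(2π·0.536) = 0.04272 m·K/W
ΣR = 9.135×10^-5 + 0.1365 + 0.04272 = 0.1793 m·K/W
Q' = ΔT/ΣR = (357.2 K − 307.3 K)/0.1793 = 278 W/m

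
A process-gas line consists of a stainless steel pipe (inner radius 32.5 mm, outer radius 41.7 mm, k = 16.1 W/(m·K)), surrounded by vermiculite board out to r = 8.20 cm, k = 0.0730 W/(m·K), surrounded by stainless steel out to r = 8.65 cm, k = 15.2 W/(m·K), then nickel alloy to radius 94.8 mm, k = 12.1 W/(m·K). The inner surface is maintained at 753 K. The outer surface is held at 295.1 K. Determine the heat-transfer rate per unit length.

Treat each layer as a resistance in series:
  R'_stainless steel = ln(0.0417/0.0325)/(2πk) = 0.2493/(2π·16.1) = 0.002464 m·K/W
  R'_vermiculite board = ln(0.0820/0.0417)/(2πk) = 0.6762/(2π·0.0730) = 1.474 m·K/W
  R'_stainless steel = ln(0.0865/0.0820)/(2πk) = 0.05343/(2π·15.2) = 5.594×10^-4 m·K/W
  R'_nickel alloy = ln(0.0948/0.0865)/(2πk) = 0.09162/(2π·12.1) = 0.001205 m·K/W
ΣR = 0.002464 + 1.474 + 5.594×10^-4 + 0.001205 = 1.478 m·K/W
Q' = ΔT/ΣR = (753 K − 295.1 K)/1.478 = 310 W/m

Q' = 310 W/m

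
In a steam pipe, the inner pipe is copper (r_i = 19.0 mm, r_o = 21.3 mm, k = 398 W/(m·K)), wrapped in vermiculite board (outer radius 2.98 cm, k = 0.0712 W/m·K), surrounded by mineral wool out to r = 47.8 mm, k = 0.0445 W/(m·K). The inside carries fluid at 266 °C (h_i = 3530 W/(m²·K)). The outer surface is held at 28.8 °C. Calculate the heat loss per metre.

Q' = 97.1 W/m

Resistance network (inner→outer):
  R'_conv,in = 1/(2πr h) = 1/(2π·0.0190·3530) = 0.002373 m·K/W
  R'_copper = ln(0.0213/0.0190)/(2πk) = 0.1143/(2π·398) = 4.569×10^-5 m·K/W
  R'_vermiculite board = ln(0.0298/0.0213)/(2πk) = 0.3358/(2π·0.0712) = 0.7506 m·K/W
  R'_mineral wool = ln(0.0478/0.0298)/(2πk) = 0.4725/(2π·0.0445) = 1.690 m·K/W
ΣR = 0.002373 + 4.569×10^-5 + 0.7506 + 1.690 = 2.443 m·K/W
Q' = ΔT/ΣR = (266 °C − 28.8 °C)/2.443 = 97.1 W/m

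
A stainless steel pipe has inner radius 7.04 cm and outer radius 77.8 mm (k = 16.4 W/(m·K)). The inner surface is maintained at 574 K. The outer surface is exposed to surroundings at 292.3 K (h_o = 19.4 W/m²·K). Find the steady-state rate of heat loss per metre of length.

Treat each layer as a resistance in series:
  R'_stainless steel = ln(0.0778/0.0704)/(2πk) = 0.09995/(2π·16.4) = 9.700×10^-4 m·K/W
  R'_conv,out = 1/(2πr h) = 1/(2π·0.0778·19.4) = 0.1054 m·K/W
ΣR = 9.700×10^-4 + 0.1054 = 0.1064 m·K/W
Q' = ΔT/ΣR = (574 K − 292.3 K)/0.1064 = 2650 W/m

Q' = 2650 W/m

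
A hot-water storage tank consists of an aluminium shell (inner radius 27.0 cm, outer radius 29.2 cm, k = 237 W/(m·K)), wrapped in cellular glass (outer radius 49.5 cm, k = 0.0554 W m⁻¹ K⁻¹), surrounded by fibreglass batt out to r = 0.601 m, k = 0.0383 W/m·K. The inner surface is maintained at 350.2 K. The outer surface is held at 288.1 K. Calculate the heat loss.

Series thermal resistances, inner to outer:
  R_aluminium = (1/0.270 − 1/0.292)/(4πk) = 0.2790/(4π·237) = 9.370×10^-5 K/W
  R_cellular glass = (1/0.292 − 1/0.495)/(4πk) = 1.404/(4π·0.0554) = 2.017 K/W
  R_fibreglass batt = (1/0.495 − 1/0.601)/(4πk) = 0.3563/(4π·0.0383) = 0.7403 K/W
ΣR = 9.370×10^-5 + 2.017 + 0.7403 = 2.757 K/W
Q = ΔT/ΣR = (350.2 K − 288.1 K)/2.757 = 22.5 W

Q = 22.5 W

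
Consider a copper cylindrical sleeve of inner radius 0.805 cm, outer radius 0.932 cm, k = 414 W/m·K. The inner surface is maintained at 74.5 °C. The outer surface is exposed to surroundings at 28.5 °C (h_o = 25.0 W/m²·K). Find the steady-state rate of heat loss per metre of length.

Treat each layer as a resistance in series:
  R'_copper = ln(0.00932/0.00805)/(2πk) = 0.1465/(2π·414) = 5.632×10^-5 m·K/W
  R'_conv,out = 1/(2πr h) = 1/(2π·0.00932·25.0) = 0.6831 m·K/W
ΣR = 5.632×10^-5 + 0.6831 = 0.6832 m·K/W
Q' = ΔT/ΣR = (74.5 °C − 28.5 °C)/0.6832 = 67.3 W/m

Q' = 67.3 W/m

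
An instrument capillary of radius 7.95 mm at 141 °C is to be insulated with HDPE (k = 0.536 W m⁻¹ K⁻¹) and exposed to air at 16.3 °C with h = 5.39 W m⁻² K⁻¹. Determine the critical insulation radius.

For a cylinder, r_cr = k_ins/h = 0.536/5.39 = 0.0994 m = 9.94 cm

r_cr = 9.94 cm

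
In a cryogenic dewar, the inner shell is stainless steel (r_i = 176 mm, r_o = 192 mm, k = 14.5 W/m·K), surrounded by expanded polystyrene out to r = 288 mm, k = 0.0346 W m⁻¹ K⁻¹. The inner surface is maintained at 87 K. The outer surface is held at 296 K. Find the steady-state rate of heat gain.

Treat each layer as a resistance in series:
  R_stainless steel = (1/0.176 − 1/0.192)/(4πk) = 0.4735/(4π·14.5) = 0.002599 K/W
  R_expanded polystyrene = (1/0.192 − 1/0.288)/(4πk) = 1.736/(4π·0.0346) = 3.993 K/W
ΣR = 0.002599 + 3.993 = 3.996 K/W
Q = ΔT/ΣR = (87 K − 296 K)/3.996 = -52.3 W
(Negative Q ⇒ heat flows inward; heat gain = 52.3 W.)

Q = 52.3 W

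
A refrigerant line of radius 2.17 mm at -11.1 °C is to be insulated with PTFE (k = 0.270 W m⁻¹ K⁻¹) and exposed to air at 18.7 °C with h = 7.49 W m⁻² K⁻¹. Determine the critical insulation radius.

For a cylinder, r_cr = k_ins/h = 0.270/7.49 = 0.0360 m = 3.60 cm

r_cr = 3.60 cm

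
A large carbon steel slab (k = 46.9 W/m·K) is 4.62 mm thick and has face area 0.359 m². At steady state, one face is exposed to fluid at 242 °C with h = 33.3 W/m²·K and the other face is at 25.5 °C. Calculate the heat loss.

Q = 2.58 kW

Treat each layer as a resistance in series:
  R_conv,in = 1/(hA) = 1/(33.3·0.359) = 0.08365 K/W
  R_carbon steel = L/(kA) = 0.00462/(46.9·0.359) = 2.744×10^-4 K/W
ΣR = 0.08365 + 2.744×10^-4 = 0.08392 K/W
Q = ΔT/ΣR = (242 °C − 25.5 °C)/0.08392 = 2580 W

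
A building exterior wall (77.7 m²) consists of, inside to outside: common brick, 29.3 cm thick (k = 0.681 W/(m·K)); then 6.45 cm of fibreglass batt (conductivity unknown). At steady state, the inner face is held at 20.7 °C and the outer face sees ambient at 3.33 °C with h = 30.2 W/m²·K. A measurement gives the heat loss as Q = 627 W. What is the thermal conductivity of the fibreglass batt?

k = 0.0382 W/m·K

ΣR = ΔT/Q = |20.7 − 3.33|/627 = 0.02770 K/W
Known resistances:
  R_common brick = L/(kA) = 0.293/(0.681·77.7) = 0.005537 K/W
  R_conv,out = 1/(hA) = 1/(30.2·77.7) = 4.262×10^-4 K/W
R_fibreglass batt = ΣR − ΣR_known = 0.02770 − 0.005963 = 0.02174 K/W
L/(kA) = 0.02174 ⇒ k = 0.0645/(0.02174·77.7) = 0.0382 W/m·K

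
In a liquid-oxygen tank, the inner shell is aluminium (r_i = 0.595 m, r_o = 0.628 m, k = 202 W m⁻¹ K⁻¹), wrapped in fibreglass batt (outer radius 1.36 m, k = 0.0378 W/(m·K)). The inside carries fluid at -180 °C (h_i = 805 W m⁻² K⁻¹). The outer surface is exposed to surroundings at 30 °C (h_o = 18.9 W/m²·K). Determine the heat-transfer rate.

Series thermal resistances, inner to outer:
  R_conv,in = 1/(4πr²h) = 1/(4π·0.595²·805) = 2.792×10^-4 K/W
  R_aluminium = (1/0.595 − 1/0.628)/(4πk) = 0.08832/(4π·202) = 3.479×10^-5 K/W
  R_fibreglass batt = (1/0.628 − 1/1.36)/(4πk) = 0.8571/(4π·0.0378) = 1.804 K/W
  R_conv,out = 1/(4πr²h) = 1/(4π·1.36²·18.9) = 0.002276 K/W
ΣR = 2.792×10^-4 + 3.479×10^-5 + 1.804 + 0.002276 = 1.807 K/W
Q = ΔT/ΣR = (-180 °C − 30 °C)/1.807 = -116 W
(Negative Q ⇒ heat flows inward; heat gain = 116 W.)

Q = 116 W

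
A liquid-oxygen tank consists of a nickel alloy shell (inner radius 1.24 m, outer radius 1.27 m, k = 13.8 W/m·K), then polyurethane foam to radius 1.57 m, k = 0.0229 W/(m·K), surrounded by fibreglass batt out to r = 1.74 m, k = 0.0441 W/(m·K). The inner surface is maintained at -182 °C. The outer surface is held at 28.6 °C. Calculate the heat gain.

Q = 332 W

Resistance network (inner→outer):
  R_nickel alloy = (1/1.24 − 1/1.27)/(4πk) = 0.01905/(4π·13.8) = 1.099×10^-4 K/W
  R_polyurethane foam = (1/1.27 − 1/1.57)/(4πk) = 0.1505/(4π·0.0229) = 0.5228 K/W
  R_fibreglass batt = (1/1.57 − 1/1.74)/(4πk) = 0.06223/(4π·0.0441) = 0.1123 K/W
ΣR = 1.099×10^-4 + 0.5228 + 0.1123 = 0.6352 K/W
Q = ΔT/ΣR = (-182 °C − 28.6 °C)/0.6352 = -332 W
(Negative Q ⇒ heat flows inward; heat gain = 332 W.)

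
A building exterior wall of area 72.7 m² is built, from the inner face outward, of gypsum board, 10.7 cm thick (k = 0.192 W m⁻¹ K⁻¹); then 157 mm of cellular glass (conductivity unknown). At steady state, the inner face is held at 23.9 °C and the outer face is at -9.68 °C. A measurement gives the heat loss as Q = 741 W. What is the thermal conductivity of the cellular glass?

ΣR = ΔT/Q = |23.9 − -9.68|/741 = 0.04532 K/W
Known resistances:
  R_gypsum board = L/(kA) = 0.107/(0.192·72.7) = 0.007666 K/W
R_cellular glass = ΣR − ΣR_known = 0.04532 − 0.007666 = 0.03765 K/W
L/(kA) = 0.03765 ⇒ k = 0.157/(0.03765·72.7) = 0.0574 W/m·K

k = 0.0574 W/m·K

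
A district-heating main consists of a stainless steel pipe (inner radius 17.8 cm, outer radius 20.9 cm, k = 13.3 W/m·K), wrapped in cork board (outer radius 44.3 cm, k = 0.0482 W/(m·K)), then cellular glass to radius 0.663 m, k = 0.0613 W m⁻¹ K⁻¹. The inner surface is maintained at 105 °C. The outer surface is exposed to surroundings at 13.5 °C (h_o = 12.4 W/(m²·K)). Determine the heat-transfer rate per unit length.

Treat each layer as a resistance in series:
  R'_stainless steel = ln(0.209/0.178)/(2πk) = 0.1606/(2π·13.3) = 0.001921 m·K/W
  R'_cork board = ln(0.443/0.209)/(2πk) = 0.7512/(2π·0.0482) = 2.481 m·K/W
  R'_cellular glass = ln(0.663/0.443)/(2πk) = 0.4032/(2π·0.0613) = 1.047 m·K/W
  R'_conv,out = 1/(2πr h) = 1/(2π·0.663·12.4) = 0.01936 m·K/W
ΣR = 0.001921 + 2.481 + 1.047 + 0.01936 = 3.549 m·K/W
Q' = ΔT/ΣR = (105 °C − 13.5 °C)/3.549 = 25.8 W/m

Q' = 25.8 W/m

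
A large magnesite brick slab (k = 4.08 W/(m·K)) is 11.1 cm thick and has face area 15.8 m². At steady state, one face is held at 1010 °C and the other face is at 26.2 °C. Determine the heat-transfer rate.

Q = 571 kW

Q = kA·ΔT/L = 4.08 × 15.8 × |1010 °C − 26.2 °C| / 0.111 = 5.71×10^5 W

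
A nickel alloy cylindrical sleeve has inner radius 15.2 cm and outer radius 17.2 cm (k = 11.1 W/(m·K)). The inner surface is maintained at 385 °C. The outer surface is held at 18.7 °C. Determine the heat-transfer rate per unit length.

Q' = 207 kW/m

Q' = 2πk·ΔT/ln(r₂/r₁) = 2π × 11.1 × 366.3 / ln(0.172/0.152) = 2.07×10^5 W/m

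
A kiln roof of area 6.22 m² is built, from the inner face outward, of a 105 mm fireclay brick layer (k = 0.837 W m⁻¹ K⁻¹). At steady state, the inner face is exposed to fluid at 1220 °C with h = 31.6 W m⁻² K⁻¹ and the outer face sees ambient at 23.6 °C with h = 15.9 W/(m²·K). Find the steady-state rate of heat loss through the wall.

Q = 33800 W

Series thermal resistances, inner to outer:
  R_conv,in = 1/(hA) = 1/(31.6·6.22) = 0.005088 K/W
  R_fireclay brick = L/(kA) = 0.105/(0.837·6.22) = 0.02017 K/W
  R_conv,out = 1/(hA) = 1/(15.9·6.22) = 0.01011 K/W
ΣR = 0.005088 + 0.02017 + 0.01011 = 0.03537 K/W
Q = ΔT/ΣR = (1220 °C − 23.6 °C)/0.03537 = 33800 W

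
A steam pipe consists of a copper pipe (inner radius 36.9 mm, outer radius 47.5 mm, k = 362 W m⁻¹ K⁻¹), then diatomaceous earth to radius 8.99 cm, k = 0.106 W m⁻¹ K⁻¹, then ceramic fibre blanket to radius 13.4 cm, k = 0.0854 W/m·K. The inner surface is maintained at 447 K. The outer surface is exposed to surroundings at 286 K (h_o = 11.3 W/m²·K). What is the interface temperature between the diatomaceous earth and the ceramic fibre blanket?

Resistance network (inner→outer):
  R'_copper = ln(0.0475/0.0369)/(2πk) = 0.2525/(2π·362) = 1.110×10^-4 m·K/W
  R'_diatomaceous earth = ln(0.0899/0.0475)/(2πk) = 0.6380/(2π·0.106) = 0.9579 m·K/W
  R'_ceramic fibre blanket = ln(0.134/0.0899)/(2πk) = 0.3991/(2π·0.0854) = 0.7439 m·K/W
  R'_conv,out = 1/(2πr h) = 1/(2π·0.134·11.3) = 0.1051 m·K/W
ΣR = 1.110×10^-4 + 0.9579 + 0.7439 + 0.1051 = 1.807 m·K/W
Q' = ΔT/ΣR = (447 K − 286 K)/1.807 = 89.10 W/m
From the inner boundary to the diatomaceous earth/ceramic fibre blanket interface, ΣR_partial = 0.9580 m·K/W.
T_interface = T_in − Q'·ΣR_partial = 447 K − (89.10)(0.9580) = 361.6 K

T = 361.6 K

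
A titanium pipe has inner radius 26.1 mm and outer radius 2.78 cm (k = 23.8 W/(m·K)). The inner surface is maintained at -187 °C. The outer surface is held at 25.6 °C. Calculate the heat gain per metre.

Q' = 5.04×10^5 W/m

Q' = 2πk·ΔT/ln(r₂/r₁) = 2π × 23.8 × 212.6 / ln(0.0278/0.0261) = 5.04×10^5 W/m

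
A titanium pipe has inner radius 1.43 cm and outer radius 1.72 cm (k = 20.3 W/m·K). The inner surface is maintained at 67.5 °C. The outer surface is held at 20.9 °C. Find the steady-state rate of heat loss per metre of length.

Q' = 32200 W/m

Q' = 2πk·ΔT/ln(r₂/r₁) = 2π × 20.3 × 46.6 / ln(0.0172/0.0143) = 32200 W/m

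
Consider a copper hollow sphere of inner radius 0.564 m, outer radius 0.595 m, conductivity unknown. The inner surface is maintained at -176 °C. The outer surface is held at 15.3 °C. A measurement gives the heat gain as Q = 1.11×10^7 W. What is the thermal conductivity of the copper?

k = 427 W/m·K

ΣR = ΔT/Q = |-176 − 15.3|/1.11×10^7 = 1.723×10^-5 K/W
(1/r₁−1/r₂)/(4πk) = 1.723×10^-5 ⇒ k = 0.09238/(4π·1.723×10^-5) = 427 W/m·K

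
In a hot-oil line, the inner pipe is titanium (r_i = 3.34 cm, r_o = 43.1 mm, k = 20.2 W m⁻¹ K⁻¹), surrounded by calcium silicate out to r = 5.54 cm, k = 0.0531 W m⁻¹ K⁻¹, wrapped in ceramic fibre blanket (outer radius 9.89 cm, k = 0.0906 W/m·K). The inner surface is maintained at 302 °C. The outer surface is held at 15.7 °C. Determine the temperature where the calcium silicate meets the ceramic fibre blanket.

Treat each layer as a resistance in series:
  R'_titanium = ln(0.0431/0.0334)/(2πk) = 0.2550/(2π·20.2) = 0.002009 m·K/W
  R'_calcium silicate = ln(0.0554/0.0431)/(2πk) = 0.2511/(2π·0.0531) = 0.7525 m·K/W
  R'_ceramic fibre blanket = ln(0.0989/0.0554)/(2πk) = 0.5795/(2π·0.0906) = 1.018 m·K/W
ΣR = 0.002009 + 0.7525 + 1.018 = 1.773 m·K/W
Q' = ΔT/ΣR = (302 °C − 15.7 °C)/1.773 = 161.5 W/m
From the inner boundary to the calcium silicate/ceramic fibre blanket interface, ΣR_partial = 0.7545 m·K/W.
T_interface = T_in − Q'·ΣR_partial = 302 °C − (161.5)(0.7545) = 180 °C

T = 180 °C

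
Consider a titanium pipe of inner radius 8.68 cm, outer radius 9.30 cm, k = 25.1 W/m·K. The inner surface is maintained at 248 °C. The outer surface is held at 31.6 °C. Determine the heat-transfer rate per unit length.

Q' = 2πk·ΔT/ln(r₂/r₁) = 2π × 25.1 × 216.4 / ln(0.0930/0.0868) = 4.95×10^5 W/m

Q' = 4.95×10^5 W/m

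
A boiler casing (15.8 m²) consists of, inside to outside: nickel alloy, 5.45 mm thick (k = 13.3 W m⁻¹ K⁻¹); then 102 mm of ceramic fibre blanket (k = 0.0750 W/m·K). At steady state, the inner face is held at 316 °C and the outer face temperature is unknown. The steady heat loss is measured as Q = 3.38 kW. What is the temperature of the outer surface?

Sum the resistances:
  R_nickel alloy = L/(kA) = 0.00545/(13.3·15.8) = 2.594×10^-5 K/W
  R_ceramic fibre blanket = L/(kA) = 0.102/(0.0750·15.8) = 0.08608 K/W
ΣR = 0.08610 K/W
ΔT = Q·ΣR = 3380 × 0.08610 = 291.0 K
Heat flows outward, so T_out = T_in − ΔT = 316 − 291.0 = 25.0 °C

T_out = 25.0 °C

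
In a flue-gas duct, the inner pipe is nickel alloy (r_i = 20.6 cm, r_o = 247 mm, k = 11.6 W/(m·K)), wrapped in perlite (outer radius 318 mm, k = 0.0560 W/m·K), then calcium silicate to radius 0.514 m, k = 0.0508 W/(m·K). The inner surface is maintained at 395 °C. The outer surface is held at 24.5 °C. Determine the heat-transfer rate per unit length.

Q' = 167 W/m

Resistance network (inner→outer):
  R'_nickel alloy = ln(0.247/0.206)/(2πk) = 0.1815/(2π·11.6) = 0.002490 m·K/W
  R'_perlite = ln(0.318/0.247)/(2πk) = 0.2527/(2π·0.0560) = 0.7181 m·K/W
  R'_calcium silicate = ln(0.514/0.318)/(2πk) = 0.4802/(2π·0.0508) = 1.504 m·K/W
ΣR = 0.002490 + 0.7181 + 1.504 = 2.225 m·K/W
Q' = ΔT/ΣR = (395 °C − 24.5 °C)/2.225 = 167 W/m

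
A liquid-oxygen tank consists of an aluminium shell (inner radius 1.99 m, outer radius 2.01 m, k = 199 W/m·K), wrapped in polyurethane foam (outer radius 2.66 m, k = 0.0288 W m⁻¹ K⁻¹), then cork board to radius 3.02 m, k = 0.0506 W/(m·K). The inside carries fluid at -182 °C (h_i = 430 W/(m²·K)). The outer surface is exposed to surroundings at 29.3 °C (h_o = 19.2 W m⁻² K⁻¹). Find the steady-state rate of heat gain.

Q = 519 W

Resistance network (inner→outer):
  R_conv,in = 1/(4πr²h) = 1/(4π·1.99²·430) = 4.673×10^-5 K/W
  R_aluminium = (1/1.99 − 1/2.01)/(4πk) = 0.005000/(4π·199) = 1.999×10^-6 K/W
  R_polyurethane foam = (1/2.01 − 1/2.66)/(4πk) = 0.1216/(4π·0.0288) = 0.3359 K/W
  R_cork board = (1/2.66 − 1/3.02)/(4πk) = 0.04481/(4π·0.0506) = 0.07048 K/W
  R_conv,out = 1/(4πr²h) = 1/(4π·3.02²·19.2) = 4.544×10^-4 K/W
ΣR = 4.673×10^-5 + 1.999×10^-6 + 0.3359 + 0.07048 + 4.544×10^-4 = 0.4069 K/W
Q = ΔT/ΣR = (-182 °C − 29.3 °C)/0.4069 = -519 W
(Negative Q ⇒ heat flows inward; heat gain = 519 W.)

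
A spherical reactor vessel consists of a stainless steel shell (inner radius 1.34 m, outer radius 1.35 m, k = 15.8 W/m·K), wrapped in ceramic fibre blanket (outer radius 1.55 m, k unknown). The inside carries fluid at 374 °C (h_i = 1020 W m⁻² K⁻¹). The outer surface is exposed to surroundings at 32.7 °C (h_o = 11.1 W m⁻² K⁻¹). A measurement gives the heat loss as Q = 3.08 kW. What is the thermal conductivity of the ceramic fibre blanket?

ΣR = ΔT/Q = |374 − 32.7|/3080 = 0.1108 K/W
Known resistances:
  R_conv,in = 1/(4πr²h) = 1/(4π·1.34²·1020) = 4.345×10^-5 K/W
  R_stainless steel = (1/1.34 − 1/1.35)/(4πk) = 0.005528/(4π·15.8) = 2.784×10^-5 K/W
  R_conv,out = 1/(4πr²h) = 1/(4π·1.55²·11.1) = 0.002984 K/W
R_ceramic fibre blanket = ΣR − ΣR_known = 0.1108 − 0.003055 = 0.1077 K/W
(1/r₁−1/r₂)/(4πk) = 0.1077 ⇒ k = 0.09558/(4π·0.1077) = 0.0706 W/m·K

k = 0.0706 W/m·K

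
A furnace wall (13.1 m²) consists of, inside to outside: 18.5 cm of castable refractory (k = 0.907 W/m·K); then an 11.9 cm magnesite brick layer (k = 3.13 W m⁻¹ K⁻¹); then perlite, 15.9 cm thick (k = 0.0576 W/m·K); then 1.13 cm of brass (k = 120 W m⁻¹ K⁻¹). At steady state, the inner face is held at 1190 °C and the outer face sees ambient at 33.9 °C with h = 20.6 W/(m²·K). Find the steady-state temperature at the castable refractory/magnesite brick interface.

Treat each layer as a resistance in series:
  R_castable refractory = L/(kA) = 0.185/(0.907·13.1) = 0.01557 K/W
  R_magnesite brick = L/(kA) = 0.119/(3.13·13.1) = 0.002902 K/W
  R_perlite = L/(kA) = 0.159/(0.0576·13.1) = 0.2107 K/W
  R_brass = L/(kA) = 0.0113/(120·13.1) = 7.188×10^-6 K/W
  R_conv,out = 1/(hA) = 1/(20.6·13.1) = 0.003706 K/W
ΣR = 0.01557 + 0.002902 + 0.2107 + 7.188×10^-6 + 0.003706 = 0.2329 K/W
Q = ΔT/ΣR = (1190 °C − 33.9 °C)/0.2329 = 4964 W
From the inner boundary to the castable refractory/magnesite brick interface, ΣR_partial = 0.01557 K/W.
T_interface = T_in − Q·ΣR_partial = 1190 °C − (4964)(0.01557) = 1113 °C

T = 1113 °C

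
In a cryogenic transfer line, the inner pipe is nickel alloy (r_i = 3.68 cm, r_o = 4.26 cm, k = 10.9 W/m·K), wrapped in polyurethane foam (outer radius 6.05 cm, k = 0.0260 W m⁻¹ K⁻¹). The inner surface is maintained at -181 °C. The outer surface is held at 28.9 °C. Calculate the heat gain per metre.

Resistance network (inner→outer):
  R'_nickel alloy = ln(0.0426/0.0368)/(2πk) = 0.1464/(2π·10.9) = 0.002137 m·K/W
  R'_polyurethane foam = ln(0.0605/0.0426)/(2πk) = 0.3508/(2π·0.0260) = 2.147 m·K/W
ΣR = 0.002137 + 2.147 = 2.149 m·K/W
Q' = ΔT/ΣR = (-181 °C − 28.9 °C)/2.149 = -97.7 W/m
(Negative Q' ⇒ heat flows inward; heat gain = 97.7 W/m.)

Q' = 97.7 W/m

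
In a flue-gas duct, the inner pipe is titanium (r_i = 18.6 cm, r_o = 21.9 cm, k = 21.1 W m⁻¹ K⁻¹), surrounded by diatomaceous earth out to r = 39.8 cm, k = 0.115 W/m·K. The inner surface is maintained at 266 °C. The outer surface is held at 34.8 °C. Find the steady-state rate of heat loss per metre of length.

Q' = 279 W/m

Treat each layer as a resistance in series:
  R'_titanium = ln(0.219/0.186)/(2πk) = 0.1633/(2π·21.1) = 0.001232 m·K/W
  R'_diatomaceous earth = ln(0.398/0.219)/(2πk) = 0.5974/(2π·0.115) = 0.8267 m·K/W
ΣR = 0.001232 + 0.8267 = 0.8279 m·K/W
Q' = ΔT/ΣR = (266 °C − 34.8 °C)/0.8279 = 279 W/m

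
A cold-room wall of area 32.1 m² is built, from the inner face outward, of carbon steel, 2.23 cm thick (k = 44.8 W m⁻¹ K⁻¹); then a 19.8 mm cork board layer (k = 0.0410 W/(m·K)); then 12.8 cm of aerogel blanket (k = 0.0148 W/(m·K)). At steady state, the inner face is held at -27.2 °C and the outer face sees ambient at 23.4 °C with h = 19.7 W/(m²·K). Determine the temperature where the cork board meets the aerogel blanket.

Resistance network (inner→outer):
  R_carbon steel = L/(kA) = 0.0223/(44.8·32.1) = 1.551×10^-5 K/W
  R_cork board = L/(kA) = 0.0198/(0.0410·32.1) = 0.01504 K/W
  R_aerogel blanket = L/(kA) = 0.128/(0.0148·32.1) = 0.2694 K/W
  R_conv,out = 1/(hA) = 1/(19.7·32.1) = 0.001581 K/W
ΣR = 1.551×10^-5 + 0.01504 + 0.2694 + 0.001581 = 0.2860 K/W
Q = ΔT/ΣR = (-27.2 °C − 23.4 °C)/0.2860 = -176.9 W
From the inner boundary to the cork board/aerogel blanket interface, ΣR_partial = 0.01506 K/W.
T_interface = T_in − Q·ΣR_partial = -27.2 °C − (-176.9)(0.01506) = -24.5 °C

T = -24.5 °C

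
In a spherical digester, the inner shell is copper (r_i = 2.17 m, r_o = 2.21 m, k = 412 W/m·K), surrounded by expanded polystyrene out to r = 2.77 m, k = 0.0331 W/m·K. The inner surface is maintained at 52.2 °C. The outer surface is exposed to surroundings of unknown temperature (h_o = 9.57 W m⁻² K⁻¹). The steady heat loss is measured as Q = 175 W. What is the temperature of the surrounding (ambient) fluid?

Series resistances:
  R_copper = (1/2.17 − 1/2.21)/(4πk) = 0.008341/(4π·412) = 1.611×10^-6 K/W
  R_expanded polystyrene = (1/2.21 − 1/2.77)/(4πk) = 0.09148/(4π·0.0331) = 0.2199 K/W
  R_conv,out = 1/(4πr²h) = 1/(4π·2.77²·9.57) = 0.001084 K/W
ΣR = 0.2210 K/W
ΔT = Q·ΣR = 175 × 0.2210 = 38.67 K
Heat flows outward, so T_out = T_in − ΔT = 52.2 − 38.67 = 13.5 °C

T_out = 13.5 °C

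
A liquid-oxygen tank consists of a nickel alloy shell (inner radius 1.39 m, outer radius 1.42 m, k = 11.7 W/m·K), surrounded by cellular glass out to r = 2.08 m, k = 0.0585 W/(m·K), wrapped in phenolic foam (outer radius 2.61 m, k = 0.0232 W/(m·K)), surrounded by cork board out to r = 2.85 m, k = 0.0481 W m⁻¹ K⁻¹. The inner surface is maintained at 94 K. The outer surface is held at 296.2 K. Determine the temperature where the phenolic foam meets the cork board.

Series thermal resistances, inner to outer:
  R_nickel alloy = (1/1.39 − 1/1.42)/(4πk) = 0.01520/(4π·11.7) = 1.034×10^-4 K/W
  R_cellular glass = (1/1.42 − 1/2.08)/(4πk) = 0.2235/(4π·0.0585) = 0.3040 K/W
  R_phenolic foam = (1/2.08 − 1/2.61)/(4πk) = 0.09763/(4π·0.0232) = 0.3349 K/W
  R_cork board = (1/2.61 − 1/2.85)/(4πk) = 0.03226/(4π·0.0481) = 0.05338 K/W
ΣR = 1.034×10^-4 + 0.3040 + 0.3349 + 0.05338 = 0.6924 K/W
Q = ΔT/ΣR = (94 K − 296.2 K)/0.6924 = -292.0 W
From the inner boundary to the phenolic foam/cork board interface, ΣR_partial = 0.6390 K/W.
T_interface = T_in − Q·ΣR_partial = 94 K − (-292.0)(0.6390) = 280.6 K

T = 280.6 K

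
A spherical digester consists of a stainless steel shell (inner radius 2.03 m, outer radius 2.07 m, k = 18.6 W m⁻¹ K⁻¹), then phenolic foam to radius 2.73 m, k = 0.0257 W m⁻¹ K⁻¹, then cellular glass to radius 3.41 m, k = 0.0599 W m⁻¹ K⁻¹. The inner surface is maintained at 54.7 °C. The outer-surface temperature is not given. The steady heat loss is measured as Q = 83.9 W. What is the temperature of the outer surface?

Sum the resistances:
  R_stainless steel = (1/2.03 − 1/2.07)/(4πk) = 0.009519/(4π·18.6) = 4.073×10^-5 K/W
  R_phenolic foam = (1/2.07 − 1/2.73)/(4πk) = 0.1168/(4π·0.0257) = 0.3616 K/W
  R_cellular glass = (1/2.73 − 1/3.41)/(4πk) = 0.07305/(4π·0.0599) = 0.09704 K/W
ΣR = 0.4587 K/W
ΔT = Q·ΣR = 83.9 × 0.4587 = 38.48 K
Heat flows outward, so T_out = T_in − ΔT = 54.7 − 38.48 = 16.2 °C

T_out = 16.2 °C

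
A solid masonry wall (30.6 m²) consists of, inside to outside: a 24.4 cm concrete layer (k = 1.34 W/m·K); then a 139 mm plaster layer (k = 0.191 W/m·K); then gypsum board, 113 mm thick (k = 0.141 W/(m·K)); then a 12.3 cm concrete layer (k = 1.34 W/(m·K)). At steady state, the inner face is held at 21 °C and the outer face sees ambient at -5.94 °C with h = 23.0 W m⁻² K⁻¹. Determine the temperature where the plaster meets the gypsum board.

Resistance network (inner→outer):
  R_concrete = L/(kA) = 0.244/(1.34·30.6) = 0.005951 K/W
  R_plaster = L/(kA) = 0.139/(0.191·30.6) = 0.02378 K/W
  R_gypsum board = L/(kA) = 0.113/(0.141·30.6) = 0.02619 K/W
  R_concrete = L/(kA) = 0.123/(1.34·30.6) = 0.003000 K/W
  R_conv,out = 1/(hA) = 1/(23.0·30.6) = 0.001421 K/W
ΣR = 0.005951 + 0.02378 + 0.02619 + 0.003000 + 0.001421 = 0.06034 K/W
Q = ΔT/ΣR = (21 °C − -5.94 °C)/0.06034 = 446.5 W
From the inner boundary to the plaster/gypsum board interface, ΣR_partial = 0.02973 K/W.
T_interface = T_in − Q·ΣR_partial = 21 °C − (446.5)(0.02973) = 7.73 °C

T = 7.73 °C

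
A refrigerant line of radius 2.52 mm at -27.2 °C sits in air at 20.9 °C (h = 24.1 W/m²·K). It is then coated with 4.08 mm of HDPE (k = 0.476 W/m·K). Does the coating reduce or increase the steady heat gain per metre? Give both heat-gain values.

Critical radius for a cylinder: r_cr = k/h = 0.0198 m = 1.98 cm.
Outer radius after coating: r₂ = 0.00252 + 0.00408 = 0.00660 m.
Since r₁ < r_cr and r₂ ≤ r_cr, the coating moves toward the maximum at r_cr — heat gain rises.
Bare: R = 1/(2πr₁h) = 2.621 m·K/W; Q = 48.1/2.621 = 18.4 W/m.
Coated: R = R_cond + R_conv = 1.323 m·K/W; Q = 48.1/1.323 = 36.4 W/m.

increases: 18.4 → 36.4 W/m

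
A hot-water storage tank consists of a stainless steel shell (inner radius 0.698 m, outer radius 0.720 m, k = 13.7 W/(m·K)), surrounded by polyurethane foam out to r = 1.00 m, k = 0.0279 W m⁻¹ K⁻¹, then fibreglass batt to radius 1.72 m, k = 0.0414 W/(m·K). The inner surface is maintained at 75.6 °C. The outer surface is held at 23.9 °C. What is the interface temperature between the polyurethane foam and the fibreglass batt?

T = 45.6 °C

Resistance network (inner→outer):
  R_stainless steel = (1/0.698 − 1/0.720)/(4πk) = 0.04378/(4π·13.7) = 2.543×10^-4 K/W
  R_polyurethane foam = (1/0.720 − 1/1.00)/(4πk) = 0.3889/(4π·0.0279) = 1.109 K/W
  R_fibreglass batt = (1/1.00 − 1/1.72)/(4πk) = 0.4186/(4π·0.0414) = 0.8046 K/W
ΣR = 2.543×10^-4 + 1.109 + 0.8046 = 1.914 K/W
Q = ΔT/ΣR = (75.6 °C − 23.9 °C)/1.914 = 27.01 W
From the inner boundary to the polyurethane foam/fibreglass batt interface, ΣR_partial = 1.109 K/W.
T_interface = T_in − Q·ΣR_partial = 75.6 °C − (27.01)(1.109) = 45.6 °C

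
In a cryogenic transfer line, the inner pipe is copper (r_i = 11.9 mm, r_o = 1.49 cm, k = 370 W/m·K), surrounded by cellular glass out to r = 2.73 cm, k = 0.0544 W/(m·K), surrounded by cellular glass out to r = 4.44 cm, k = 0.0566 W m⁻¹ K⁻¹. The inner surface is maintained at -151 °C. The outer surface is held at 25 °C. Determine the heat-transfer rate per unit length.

Q' = 56.1 W/m

Resistance network (inner→outer):
  R'_copper = ln(0.0149/0.0119)/(2πk) = 0.2248/(2π·370) = 9.671×10^-5 m·K/W
  R'_cellular glass = ln(0.0273/0.0149)/(2πk) = 0.6055/(2π·0.0544) = 1.772 m·K/W
  R'_cellular glass = ln(0.0444/0.0273)/(2πk) = 0.4864/(2π·0.0566) = 1.368 m·K/W
ΣR = 9.671×10^-5 + 1.772 + 1.368 = 3.140 m·K/W
Q' = ΔT/ΣR = (-151 °C − 25 °C)/3.140 = -56.1 W/m
(Negative Q' ⇒ heat flows inward; heat gain = 56.1 W/m.)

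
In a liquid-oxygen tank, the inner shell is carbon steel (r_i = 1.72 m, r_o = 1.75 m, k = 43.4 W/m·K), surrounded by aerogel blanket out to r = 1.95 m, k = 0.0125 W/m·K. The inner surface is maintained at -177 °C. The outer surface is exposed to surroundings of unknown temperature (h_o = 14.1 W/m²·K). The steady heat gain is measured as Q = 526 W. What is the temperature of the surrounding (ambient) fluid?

T_out = 20.0 °C

Series resistances:
  R_carbon steel = (1/1.72 − 1/1.75)/(4πk) = 0.009967/(4π·43.4) = 1.827×10^-5 K/W
  R_aerogel blanket = (1/1.75 − 1/1.95)/(4πk) = 0.05861/(4π·0.0125) = 0.3731 K/W
  R_conv,out = 1/(4πr²h) = 1/(4π·1.95²·14.1) = 0.001484 K/W
ΣR = 0.3746 K/W
ΔT = Q·ΣR = 526 × 0.3746 = 197.0 K
Heat flows inward, so T_out = T_in + ΔT = -177 + 197.0 = 20.0 °C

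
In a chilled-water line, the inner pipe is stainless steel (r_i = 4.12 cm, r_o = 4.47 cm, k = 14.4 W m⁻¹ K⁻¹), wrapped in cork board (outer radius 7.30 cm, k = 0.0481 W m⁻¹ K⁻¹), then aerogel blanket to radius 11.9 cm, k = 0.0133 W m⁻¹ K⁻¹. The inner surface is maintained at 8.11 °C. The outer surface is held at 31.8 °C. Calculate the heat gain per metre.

Resistance network (inner→outer):
  R'_stainless steel = ln(0.0447/0.0412)/(2πk) = 0.08154/(2π·14.4) = 9.012×10^-4 m·K/W
  R'_cork board = ln(0.0730/0.0447)/(2πk) = 0.4905/(2π·0.0481) = 1.623 m·K/W
  R'_aerogel blanket = ln(0.119/0.0730)/(2πk) = 0.4887/(2π·0.0133) = 5.848 m·K/W
ΣR = 9.012×10^-4 + 1.623 + 5.848 = 7.472 m·K/W
Q' = ΔT/ΣR = (8.11 °C − 31.8 °C)/7.472 = -3.17 W/m
(Negative Q' ⇒ heat flows inward; heat gain = 3.17 W/m.)

Q' = 3.17 W/m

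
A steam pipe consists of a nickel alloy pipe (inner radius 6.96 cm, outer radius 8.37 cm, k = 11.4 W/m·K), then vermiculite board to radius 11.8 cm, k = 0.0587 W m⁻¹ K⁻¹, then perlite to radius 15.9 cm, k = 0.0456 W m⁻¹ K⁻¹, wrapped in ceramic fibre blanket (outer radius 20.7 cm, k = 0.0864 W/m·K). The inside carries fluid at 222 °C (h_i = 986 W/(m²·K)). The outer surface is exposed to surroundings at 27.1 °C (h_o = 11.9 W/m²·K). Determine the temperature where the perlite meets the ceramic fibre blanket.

Treat each layer as a resistance in series:
  R'_conv,in = 1/(2πr h) = 1/(2π·0.0696·986) = 0.002319 m·K/W
  R'_nickel alloy = ln(0.0837/0.0696)/(2πk) = 0.1845/(2π·11.4) = 0.002575 m·K/W
  R'_vermiculite board = ln(0.118/0.0837)/(2πk) = 0.3434/(2π·0.0587) = 0.9312 m·K/W
  R'_perlite = ln(0.159/0.118)/(2πk) = 0.2982/(2π·0.0456) = 1.041 m·K/W
  R'_ceramic fibre blanket = ln(0.207/0.159)/(2πk) = 0.2638/(2π·0.0864) = 0.4860 m·K/W
  R'_conv,out = 1/(2πr h) = 1/(2π·0.207·11.9) = 0.06461 m·K/W
ΣR = 0.002319 + 0.002575 + 0.9312 + 1.041 + 0.4860 + 0.06461 = 2.528 m·K/W
Q' = ΔT/ΣR = (222 °C − 27.1 °C)/2.528 = 77.10 W/m
From the inner boundary to the perlite/ceramic fibre blanket interface, ΣR_partial = 1.977 m·K/W.
T_interface = T_in − Q'·ΣR_partial = 222 °C − (77.10)(1.977) = 69.6 °C

T = 69.6 °C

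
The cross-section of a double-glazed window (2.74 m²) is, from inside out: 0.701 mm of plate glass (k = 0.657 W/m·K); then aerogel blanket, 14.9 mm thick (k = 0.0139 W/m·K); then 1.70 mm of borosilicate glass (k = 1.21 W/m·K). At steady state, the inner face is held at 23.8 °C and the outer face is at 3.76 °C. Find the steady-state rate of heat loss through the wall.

Treat each layer as a resistance in series:
  R_plate glass = L/(kA) = 7.01×10^-4/(0.657·2.74) = 3.894×10^-4 K/W
  R_aerogel blanket = L/(kA) = 0.0149/(0.0139·2.74) = 0.3912 K/W
  R_borosilicate glass = L/(kA) = 0.00170/(1.21·2.74) = 5.128×10^-4 K/W
ΣR = 3.894×10^-4 + 0.3912 + 5.128×10^-4 = 0.3921 K/W
Q = ΔT/ΣR = (23.8 °C − 3.76 °C)/0.3921 = 51.1 W

Q = 51.1 W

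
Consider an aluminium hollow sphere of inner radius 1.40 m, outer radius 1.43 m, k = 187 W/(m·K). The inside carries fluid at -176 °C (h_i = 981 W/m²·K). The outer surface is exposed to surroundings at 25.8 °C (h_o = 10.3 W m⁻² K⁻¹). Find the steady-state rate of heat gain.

Q = 52700 W

Resistance network (inner→outer):
  R_conv,in = 1/(4πr²h) = 1/(4π·1.40²·981) = 4.139×10^-5 K/W
  R_aluminium = (1/1.40 − 1/1.43)/(4πk) = 0.01499/(4π·187) = 6.377×10^-6 K/W
  R_conv,out = 1/(4πr²h) = 1/(4π·1.43²·10.3) = 0.003778 K/W
ΣR = 4.139×10^-5 + 6.377×10^-6 + 0.003778 = 0.003826 K/W
Q = ΔT/ΣR = (-176 °C − 25.8 °C)/0.003826 = -52700 W
(Negative Q ⇒ heat flows inward; heat gain = 52700 W.)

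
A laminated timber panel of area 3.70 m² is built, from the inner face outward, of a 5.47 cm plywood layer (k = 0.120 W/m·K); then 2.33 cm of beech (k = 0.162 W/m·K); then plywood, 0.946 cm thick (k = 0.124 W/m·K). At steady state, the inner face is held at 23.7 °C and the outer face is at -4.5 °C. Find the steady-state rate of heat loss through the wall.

Q = 154 W

Resistance network (inner→outer):
  R_plywood = L/(kA) = 0.0547/(0.120·3.70) = 0.1232 K/W
  R_beech = L/(kA) = 0.0233/(0.162·3.70) = 0.03887 K/W
  R_plywood = L/(kA) = 0.00946/(0.124·3.70) = 0.02062 K/W
ΣR = 0.1232 + 0.03887 + 0.02062 = 0.1827 K/W
Q = ΔT/ΣR = (23.7 °C − -4.5 °C)/0.1827 = 154 W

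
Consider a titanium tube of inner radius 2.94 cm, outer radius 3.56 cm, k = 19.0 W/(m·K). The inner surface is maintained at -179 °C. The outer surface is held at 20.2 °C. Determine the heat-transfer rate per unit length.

Q' = 2πk·ΔT/ln(r₂/r₁) = 2π × 19.0 × 199.2 / ln(0.0356/0.0294) = 1.24×10^5 W/m

Q' = 124 kW/m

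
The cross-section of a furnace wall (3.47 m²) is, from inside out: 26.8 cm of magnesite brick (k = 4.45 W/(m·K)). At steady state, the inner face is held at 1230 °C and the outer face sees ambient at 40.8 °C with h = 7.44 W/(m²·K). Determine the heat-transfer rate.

Treat each layer as a resistance in series:
  R_magnesite brick = L/(kA) = 0.268/(4.45·3.47) = 0.01736 K/W
  R_conv,out = 1/(hA) = 1/(7.44·3.47) = 0.03873 K/W
ΣR = 0.01736 + 0.03873 = 0.05609 K/W
Q = ΔT/ΣR = (1230 °C − 40.8 °C)/0.05609 = 21200 W

Q = 21.2 kW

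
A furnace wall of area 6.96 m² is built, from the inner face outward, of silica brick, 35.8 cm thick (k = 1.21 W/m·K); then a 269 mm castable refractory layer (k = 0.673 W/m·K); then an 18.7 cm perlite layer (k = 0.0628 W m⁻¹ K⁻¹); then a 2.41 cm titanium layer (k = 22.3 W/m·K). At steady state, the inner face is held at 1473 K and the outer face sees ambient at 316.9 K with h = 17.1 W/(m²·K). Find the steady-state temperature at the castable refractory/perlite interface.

T = 1258 K

Series thermal resistances, inner to outer:
  R_silica brick = L/(kA) = 0.358/(1.21·6.96) = 0.04251 K/W
  R_castable refractory = L/(kA) = 0.269/(0.673·6.96) = 0.05743 K/W
  R_perlite = L/(kA) = 0.187/(0.0628·6.96) = 0.4278 K/W
  R_titanium = L/(kA) = 0.0241/(22.3·6.96) = 1.553×10^-4 K/W
  R_conv,out = 1/(hA) = 1/(17.1·6.96) = 0.008402 K/W
ΣR = 0.04251 + 0.05743 + 0.4278 + 1.553×10^-4 + 0.008402 = 0.5363 K/W
Q = ΔT/ΣR = (1473 K − 316.9 K)/0.5363 = 2156 W
From the inner boundary to the castable refractory/perlite interface, ΣR_partial = 0.09994 K/W.
T_interface = T_in − Q·ΣR_partial = 1473 K − (2156)(0.09994) = 1258 K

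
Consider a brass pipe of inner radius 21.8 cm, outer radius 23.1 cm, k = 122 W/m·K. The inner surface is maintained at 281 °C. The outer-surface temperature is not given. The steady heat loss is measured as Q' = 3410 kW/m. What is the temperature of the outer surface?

T_out = 23.3 °C

Sum the resistances:
  R'_brass = ln(0.231/0.218)/(2πk) = 0.05792/(2π·122) = 7.556×10^-5 m·K/W
ΣR = 7.556×10^-5 m·K/W
ΔT = Q'·ΣR = 3.41×10^6 × 7.556×10^-5 = 257.7 K
Heat flows outward, so T_out = T_in − ΔT = 281 − 257.7 = 23.3 °C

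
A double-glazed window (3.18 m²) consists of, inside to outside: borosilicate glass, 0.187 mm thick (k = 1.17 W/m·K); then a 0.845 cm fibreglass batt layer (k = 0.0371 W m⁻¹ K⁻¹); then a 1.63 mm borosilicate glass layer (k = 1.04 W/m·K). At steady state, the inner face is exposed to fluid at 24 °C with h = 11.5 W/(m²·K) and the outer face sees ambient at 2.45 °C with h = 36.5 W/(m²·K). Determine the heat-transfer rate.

Treat each layer as a resistance in series:
  R_conv,in = 1/(hA) = 1/(11.5·3.18) = 0.02734 K/W
  R_borosilicate glass = L/(kA) = 1.87×10^-4/(1.17·3.18) = 5.026×10^-5 K/W
  R_fibreglass batt = L/(kA) = 0.00845/(0.0371·3.18) = 0.07162 K/W
  R_borosilicate glass = L/(kA) = 0.00163/(1.04·3.18) = 4.929×10^-4 K/W
  R_conv,out = 1/(hA) = 1/(36.5·3.18) = 0.008615 K/W
ΣR = 0.02734 + 5.026×10^-5 + 0.07162 + 4.929×10^-4 + 0.008615 = 0.1081 K/W
Q = ΔT/ΣR = (24 °C − 2.45 °C)/0.1081 = 199 W

Q = 199 W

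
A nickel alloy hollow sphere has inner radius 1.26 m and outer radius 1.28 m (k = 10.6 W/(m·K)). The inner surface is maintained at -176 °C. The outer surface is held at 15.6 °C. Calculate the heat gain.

Q = 4πk·ΔT/(1/r₁ − 1/r₂) = 4π × 10.6 × 191.6 / (1/1.26 − 1/1.28) = 2.06×10^6 W

Q = 2.06×10^6 W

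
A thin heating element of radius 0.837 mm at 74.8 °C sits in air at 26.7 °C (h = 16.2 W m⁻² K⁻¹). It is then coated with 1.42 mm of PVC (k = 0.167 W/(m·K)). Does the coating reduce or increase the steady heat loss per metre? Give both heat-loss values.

Critical radius for a cylinder: r_cr = k/h = 0.0103 m = 1.03 cm.
Outer radius after coating: r₂ = 8.37×10^-4 + 0.00142 = 0.002257 m.
Since r₁ < r_cr and r₂ ≤ r_cr, the coating moves toward the maximum at r_cr — heat loss rises.
Bare: R = 1/(2πr₁h) = 11.74 m·K/W; Q = 48.1/11.74 = 4.10 W/m.
Coated: R = R_cond + R_conv = 5.298 m·K/W; Q = 48.1/5.298 = 9.08 W/m.

increases: 4.10 → 9.08 W/m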